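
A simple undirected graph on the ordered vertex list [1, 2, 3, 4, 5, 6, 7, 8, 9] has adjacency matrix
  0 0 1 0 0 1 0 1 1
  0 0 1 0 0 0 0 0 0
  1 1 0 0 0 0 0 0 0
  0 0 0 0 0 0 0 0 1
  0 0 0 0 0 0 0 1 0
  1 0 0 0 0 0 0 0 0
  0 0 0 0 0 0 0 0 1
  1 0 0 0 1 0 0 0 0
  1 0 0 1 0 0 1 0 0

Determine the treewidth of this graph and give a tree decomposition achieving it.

Each bag holds 2 vertices, so the decomposition has width 1, which upper-bounds the treewidth. G has an edge, so its treewidth is at least 1. The upper and lower bounds meet at 1, so that is the treewidth.

Treewidth 1.
One optimal decomposition is:
Bags: B1 = {1, 9}  B2 = {7, 9}  B3 = {1, 8}  B4 = {1, 6}  B5 = {1, 3}  B6 = {4, 9}  B7 = {2, 3}  B8 = {5, 8}
Tree: B1–B2, B1–B3, B3–B4, B1–B5, B1–B6, B5–B7, B3–B8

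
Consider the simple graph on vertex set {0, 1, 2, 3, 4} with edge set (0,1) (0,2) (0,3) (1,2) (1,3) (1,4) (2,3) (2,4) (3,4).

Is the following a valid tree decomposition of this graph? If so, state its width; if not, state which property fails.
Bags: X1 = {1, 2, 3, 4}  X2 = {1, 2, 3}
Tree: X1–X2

No — vertex 0 appears in no bag.

A tree decomposition must satisfy three properties: every vertex lies in some bag; for every edge, both endpoints lie together in some bag; and for every vertex, the bags containing it form a connected subtree. Here vertex 0 appears in no bag, so the decomposition is invalid.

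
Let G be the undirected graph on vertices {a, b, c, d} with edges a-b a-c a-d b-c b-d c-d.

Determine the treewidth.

3

A width-3 tree decomposition is:
Bags: B1 = {a, b, c, d}
Tree: (single bag)
With just one bag of size 4, the width is 4 − 1 = 3, so tw(G) ≤ 3. For the lower bound, the 4 vertices {a, b, c, d} are pairwise adjacent, and any tree decomposition puts a clique entirely inside one bag — forcing width ≥ 3. Combining the bounds, tw(G) = 3.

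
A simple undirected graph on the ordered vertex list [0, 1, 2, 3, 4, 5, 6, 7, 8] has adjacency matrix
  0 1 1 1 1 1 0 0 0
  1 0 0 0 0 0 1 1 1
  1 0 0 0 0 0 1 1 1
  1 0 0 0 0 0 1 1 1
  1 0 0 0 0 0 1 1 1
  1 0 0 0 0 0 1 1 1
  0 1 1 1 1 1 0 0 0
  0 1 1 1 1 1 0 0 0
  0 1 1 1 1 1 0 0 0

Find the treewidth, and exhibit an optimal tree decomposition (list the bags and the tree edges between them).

Treewidth 4.
Bags: B1 = {0, 5, 6, 7, 8}  B2 = {0, 3, 6, 7, 8}  B3 = {0, 2, 6, 7, 8}  B4 = {0, 1, 6, 7, 8}  B5 = {0, 4, 6, 7, 8}
Tree: B1–B2, B2–B3, B3–B4, B4–B5

The largest bag has 5 vertices, giving width 4; this decomposition certifies tw(G) ≤ 4. For the lower bound: the 5 vertex sets {5,8}, {3,7}, {2,6}, {0}, {1} are disjoint, each induces a connected subgraph, and every pair is joined by at least one edge of G. Contracting each set to a single vertex therefore yields K_{5} as a minor, and since treewidth is minor-monotone, tw(G) ≥ tw(K_{5}) = 4. Combining the bounds, tw(G) = 4.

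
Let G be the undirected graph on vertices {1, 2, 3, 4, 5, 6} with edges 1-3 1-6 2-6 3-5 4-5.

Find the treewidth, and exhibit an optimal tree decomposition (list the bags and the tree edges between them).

Every bag has size at most 2, so the width is 2 − 1 = 1 and tw(G) ≤ 1. Since G has at least one edge (e.g. 4–5), it is not an edgeless graph, so tw(G) ≥ 1. Combining the bounds, tw(G) = 1.

Treewidth 1.
Bags: B1 = {4, 5}  B2 = {3, 5}  B3 = {1, 3}  B4 = {1, 6}  B5 = {2, 6}
Tree: B1–B2, B2–B3, B3–B4, B4–B5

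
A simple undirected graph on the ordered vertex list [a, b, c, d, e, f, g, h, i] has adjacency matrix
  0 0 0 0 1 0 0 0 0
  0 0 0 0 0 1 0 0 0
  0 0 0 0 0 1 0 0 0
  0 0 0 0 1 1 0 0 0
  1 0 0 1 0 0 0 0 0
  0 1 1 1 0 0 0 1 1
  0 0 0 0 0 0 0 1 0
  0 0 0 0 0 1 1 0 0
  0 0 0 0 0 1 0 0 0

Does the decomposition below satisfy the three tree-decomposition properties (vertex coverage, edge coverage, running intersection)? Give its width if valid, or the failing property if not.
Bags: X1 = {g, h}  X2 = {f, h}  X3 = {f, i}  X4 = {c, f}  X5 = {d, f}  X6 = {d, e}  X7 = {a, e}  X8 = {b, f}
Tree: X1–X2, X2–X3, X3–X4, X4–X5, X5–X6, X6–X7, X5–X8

Vertex coverage: the bags together contain {a, b, c, d, e, f, g, h, i}, the full vertex set. Edge coverage: each edge of G has both endpoints in at least one bag. Running intersection: for every vertex, the bags containing it form a connected subtree. All three properties hold, so this is a valid tree decomposition of width max|bag| − 1 = 1, and hence tw(G) ≤ 1.

Yes; width 1.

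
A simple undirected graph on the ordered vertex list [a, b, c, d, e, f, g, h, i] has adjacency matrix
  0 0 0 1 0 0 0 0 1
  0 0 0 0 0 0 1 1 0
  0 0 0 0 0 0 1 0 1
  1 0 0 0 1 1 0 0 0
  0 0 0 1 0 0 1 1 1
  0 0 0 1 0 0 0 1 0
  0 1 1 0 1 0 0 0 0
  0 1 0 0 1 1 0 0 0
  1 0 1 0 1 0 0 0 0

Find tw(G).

A width-3 tree decomposition is:
Bags: B1 = {a, c, g, i}  B2 = {a, e, g, i}  B3 = {a, d, e, g}  B4 = {b, d, e, g}  B5 = {b, d, e, h}  B6 = {b, d, f, h}
Tree: B1–B2, B2–B3, B3–B4, B4–B5, B5–B6
Every bag has size at most 4, so the width is 4 − 1 = 3 and tw(G) ≤ 3. For the lower bound: the 4 vertex sets {a,c,i}, {g}, {e}, {b,d,f,h} are disjoint, each induces a connected subgraph, and every pair is joined by at least one edge of G. Contracting each set to a single vertex therefore yields K_{4} as a minor, and since treewidth is minor-monotone, tw(G) ≥ tw(K_{4}) = 3. Therefore the treewidth is 3.

3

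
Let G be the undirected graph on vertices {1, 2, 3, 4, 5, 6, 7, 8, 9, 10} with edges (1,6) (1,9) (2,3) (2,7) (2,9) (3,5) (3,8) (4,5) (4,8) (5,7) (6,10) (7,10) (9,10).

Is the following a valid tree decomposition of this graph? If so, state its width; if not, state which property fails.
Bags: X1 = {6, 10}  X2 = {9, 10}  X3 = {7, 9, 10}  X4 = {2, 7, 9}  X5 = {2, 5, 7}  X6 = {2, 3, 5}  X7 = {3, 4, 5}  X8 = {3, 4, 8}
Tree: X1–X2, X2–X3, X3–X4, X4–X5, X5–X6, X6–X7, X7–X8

No — vertex 1 appears in no bag.

A tree decomposition must satisfy three properties: every vertex lies in some bag; for every edge, both endpoints lie together in some bag; and for every vertex, the bags containing it form a connected subtree. Here vertex 1 appears in no bag, so the decomposition is invalid.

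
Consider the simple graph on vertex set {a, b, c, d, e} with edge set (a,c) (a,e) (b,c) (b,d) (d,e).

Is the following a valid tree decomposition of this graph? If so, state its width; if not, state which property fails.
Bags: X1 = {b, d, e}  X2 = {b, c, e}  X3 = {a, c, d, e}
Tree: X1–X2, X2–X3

A tree decomposition must satisfy three properties: every vertex lies in some bag; for every edge, both endpoints lie together in some bag; and for every vertex, the bags containing it form a connected subtree. Here bags containing vertex d are not connected in the tree, so the decomposition is invalid.

No — bags containing vertex d are not connected in the tree.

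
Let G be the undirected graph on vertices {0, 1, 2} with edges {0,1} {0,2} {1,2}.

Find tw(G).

2

A width-2 tree decomposition is:
Bags: B1 = {0, 1, 2}
Tree: (single bag)
With just one bag of size 3, the width is 3 − 1 = 2, so tw(G) ≤ 2. For the lower bound, the 3 vertices {0, 1, 2} are pairwise adjacent, and any tree decomposition puts a clique entirely inside one bag — forcing width ≥ 2. Combining the bounds, tw(G) = 2.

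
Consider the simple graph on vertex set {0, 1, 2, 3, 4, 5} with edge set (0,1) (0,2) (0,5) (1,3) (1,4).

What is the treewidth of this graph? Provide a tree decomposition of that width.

Treewidth 1.
Bags: B1 = {0, 5}  B2 = {0, 1}  B3 = {1, 4}  B4 = {1, 3}  B5 = {0, 2}
Tree: B1–B2, B2–B3, B2–B4, B1–B5

The largest bag has 2 vertices, giving width 1; this decomposition certifies tw(G) ≤ 1. Any graph with an edge has treewidth ≥ 1, and G has the edge 5–0. Hence tw(G) = 1 exactly.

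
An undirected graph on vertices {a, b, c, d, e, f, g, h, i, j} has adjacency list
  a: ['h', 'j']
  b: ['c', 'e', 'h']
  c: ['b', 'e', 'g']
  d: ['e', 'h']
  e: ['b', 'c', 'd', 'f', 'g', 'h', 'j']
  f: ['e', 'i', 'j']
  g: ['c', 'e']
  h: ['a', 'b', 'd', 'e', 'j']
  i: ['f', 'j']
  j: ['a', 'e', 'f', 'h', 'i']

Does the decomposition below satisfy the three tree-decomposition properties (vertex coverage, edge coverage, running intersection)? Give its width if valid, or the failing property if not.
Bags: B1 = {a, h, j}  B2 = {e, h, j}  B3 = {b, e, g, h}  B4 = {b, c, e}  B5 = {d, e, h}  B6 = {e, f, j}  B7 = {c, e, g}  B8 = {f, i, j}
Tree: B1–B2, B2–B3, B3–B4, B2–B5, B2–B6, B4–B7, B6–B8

No — bags containing vertex g are not connected in the tree.

A tree decomposition must satisfy three properties: every vertex lies in some bag; for every edge, both endpoints lie together in some bag; and for every vertex, the bags containing it form a connected subtree. Here bags containing vertex g are not connected in the tree, so the decomposition is invalid.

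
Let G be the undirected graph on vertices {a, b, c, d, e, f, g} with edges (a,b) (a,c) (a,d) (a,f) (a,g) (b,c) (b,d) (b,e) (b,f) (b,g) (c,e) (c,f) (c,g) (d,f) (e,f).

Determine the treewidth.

A width-3 tree decomposition is:
Bags: B1 = {b, c, e, f}  B2 = {a, b, c, f}  B3 = {a, b, d, f}  B4 = {a, b, c, g}
Tree: B1–B2, B2–B3, B2–B4
Each bag holds 4 vertices, so the decomposition has width 3, which upper-bounds the treewidth. On the other hand G contains the 4-clique {a, b, c, g}. A clique must lie in a single bag of any decomposition, so no decomposition can have width below 3. Hence tw(G) = 3 exactly.

3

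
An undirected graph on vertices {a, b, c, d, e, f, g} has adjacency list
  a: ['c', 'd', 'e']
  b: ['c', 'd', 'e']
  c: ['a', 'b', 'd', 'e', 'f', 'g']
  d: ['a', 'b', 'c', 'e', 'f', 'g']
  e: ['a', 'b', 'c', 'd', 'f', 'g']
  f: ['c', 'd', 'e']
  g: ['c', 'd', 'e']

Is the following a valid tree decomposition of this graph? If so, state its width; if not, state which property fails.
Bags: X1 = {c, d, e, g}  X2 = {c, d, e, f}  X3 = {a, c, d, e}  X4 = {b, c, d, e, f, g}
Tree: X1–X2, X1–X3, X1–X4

A tree decomposition must satisfy three properties: every vertex lies in some bag; for every edge, both endpoints lie together in some bag; and for every vertex, the bags containing it form a connected subtree. Here bags containing vertex f are not connected in the tree, so the decomposition is invalid.

No — bags containing vertex f are not connected in the tree.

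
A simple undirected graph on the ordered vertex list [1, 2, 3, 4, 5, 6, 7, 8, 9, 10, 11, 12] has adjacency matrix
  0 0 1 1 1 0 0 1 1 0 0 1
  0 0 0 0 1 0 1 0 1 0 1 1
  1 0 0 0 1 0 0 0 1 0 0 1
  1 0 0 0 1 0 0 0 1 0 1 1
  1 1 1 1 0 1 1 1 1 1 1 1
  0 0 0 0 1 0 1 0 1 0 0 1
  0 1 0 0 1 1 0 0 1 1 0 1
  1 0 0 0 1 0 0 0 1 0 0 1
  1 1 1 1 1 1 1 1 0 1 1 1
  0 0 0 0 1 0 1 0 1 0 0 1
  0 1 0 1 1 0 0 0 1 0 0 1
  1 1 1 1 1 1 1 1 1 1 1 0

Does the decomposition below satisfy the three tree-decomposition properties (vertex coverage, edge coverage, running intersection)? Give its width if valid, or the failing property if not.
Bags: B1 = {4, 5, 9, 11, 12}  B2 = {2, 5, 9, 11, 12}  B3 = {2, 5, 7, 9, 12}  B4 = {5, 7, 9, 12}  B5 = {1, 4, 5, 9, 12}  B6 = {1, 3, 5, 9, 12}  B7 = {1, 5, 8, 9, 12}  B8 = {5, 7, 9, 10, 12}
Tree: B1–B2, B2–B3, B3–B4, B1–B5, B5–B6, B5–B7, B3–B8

No — vertex 6 appears in no bag.

A tree decomposition must satisfy three properties: every vertex lies in some bag; for every edge, both endpoints lie together in some bag; and for every vertex, the bags containing it form a connected subtree. Here vertex 6 appears in no bag, so the decomposition is invalid.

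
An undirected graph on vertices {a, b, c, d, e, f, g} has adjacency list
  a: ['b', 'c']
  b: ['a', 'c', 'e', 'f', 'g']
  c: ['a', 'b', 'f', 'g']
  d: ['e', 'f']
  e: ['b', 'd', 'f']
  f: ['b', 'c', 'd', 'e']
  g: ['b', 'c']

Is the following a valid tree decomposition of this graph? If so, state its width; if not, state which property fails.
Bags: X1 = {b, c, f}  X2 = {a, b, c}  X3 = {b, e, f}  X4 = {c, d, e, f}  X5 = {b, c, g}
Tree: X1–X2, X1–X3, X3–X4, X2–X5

A tree decomposition must satisfy three properties: every vertex lies in some bag; for every edge, both endpoints lie together in some bag; and for every vertex, the bags containing it form a connected subtree. Here bags containing vertex c are not connected in the tree, so the decomposition is invalid.

No — bags containing vertex c are not connected in the tree.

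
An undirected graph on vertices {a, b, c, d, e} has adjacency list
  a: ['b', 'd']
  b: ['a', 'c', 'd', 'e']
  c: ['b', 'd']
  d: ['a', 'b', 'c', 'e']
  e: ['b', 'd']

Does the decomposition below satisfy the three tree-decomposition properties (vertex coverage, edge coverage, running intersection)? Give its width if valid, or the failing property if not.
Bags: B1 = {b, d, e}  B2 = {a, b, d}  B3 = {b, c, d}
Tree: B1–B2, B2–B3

Checking the three conditions: (i) the bags cover all of {a, b, c, d, e}; (ii) for each edge, some bag contains both endpoints; (iii) the bags containing any fixed vertex form a subtree. All hold, so the decomposition is valid with width 3 − 1 = 2.

Yes; width 2.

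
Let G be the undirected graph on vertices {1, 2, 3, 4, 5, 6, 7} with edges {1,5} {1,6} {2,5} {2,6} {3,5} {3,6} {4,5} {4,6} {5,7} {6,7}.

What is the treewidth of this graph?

A width-2 tree decomposition is:
Bags: B1 = {4, 5, 6}  B2 = {2, 5, 6}  B3 = {5, 6, 7}  B4 = {3, 5, 6}  B5 = {1, 5, 6}
Tree: B1–B2, B2–B3, B3–B4, B4–B5
The largest bag has 3 vertices, giving width 2; this decomposition certifies tw(G) ≤ 2. The edges 6–4–5–2–6 form a cycle, so G is not a tree and its treewidth is at least 2. Combining the bounds, tw(G) = 2.

2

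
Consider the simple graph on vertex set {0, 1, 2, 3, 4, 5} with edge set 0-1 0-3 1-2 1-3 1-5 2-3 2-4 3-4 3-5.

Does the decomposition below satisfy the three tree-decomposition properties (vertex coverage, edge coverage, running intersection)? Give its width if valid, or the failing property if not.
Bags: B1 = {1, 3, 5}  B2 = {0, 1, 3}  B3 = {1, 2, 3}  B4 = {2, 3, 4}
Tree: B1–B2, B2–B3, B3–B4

Checking the three conditions: (i) the bags cover all of {0, 1, 2, 3, 4, 5}; (ii) for each edge, some bag contains both endpoints; (iii) the bags containing any fixed vertex form a subtree. All hold, so the decomposition is valid with width 3 − 1 = 2.

Yes; width 2.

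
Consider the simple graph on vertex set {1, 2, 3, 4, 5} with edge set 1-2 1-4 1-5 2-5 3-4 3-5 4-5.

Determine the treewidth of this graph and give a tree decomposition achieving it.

Treewidth 2.
Bags: B1 = {3, 4, 5}  B2 = {1, 4, 5}  B3 = {1, 2, 5}
Tree: B1–B2, B2–B3

Every bag has size at most 3, so the width is 3 − 1 = 2 and tw(G) ≤ 2. Conversely, {1, 2, 5} is a clique of size 3, and the vertices of any clique must share a bag in every tree decomposition; so some bag has ≥ 3 vertices and tw(G) ≥ 2. The upper and lower bounds meet at 2, so that is the treewidth.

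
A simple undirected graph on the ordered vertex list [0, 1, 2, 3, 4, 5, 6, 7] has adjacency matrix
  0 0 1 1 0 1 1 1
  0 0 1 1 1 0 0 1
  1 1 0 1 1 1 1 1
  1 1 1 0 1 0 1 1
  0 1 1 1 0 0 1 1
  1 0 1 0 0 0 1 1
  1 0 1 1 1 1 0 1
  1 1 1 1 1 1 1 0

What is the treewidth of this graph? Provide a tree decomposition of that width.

Treewidth 4.
One such decomposition:
Bags: B1 = {2, 3, 4, 6, 7}  B2 = {0, 2, 3, 6, 7}  B3 = {1, 2, 3, 4, 7}  B4 = {0, 2, 5, 6, 7}
Tree: B1–B2, B1–B3, B2–B4

Each bag holds 5 vertices, so the decomposition has width 4, which upper-bounds the treewidth. For the lower bound, the 5 vertices {0, 2, 3, 6, 7} are pairwise adjacent, and any tree decomposition puts a clique entirely inside one bag — forcing width ≥ 4. The upper and lower bounds meet at 4, so that is the treewidth.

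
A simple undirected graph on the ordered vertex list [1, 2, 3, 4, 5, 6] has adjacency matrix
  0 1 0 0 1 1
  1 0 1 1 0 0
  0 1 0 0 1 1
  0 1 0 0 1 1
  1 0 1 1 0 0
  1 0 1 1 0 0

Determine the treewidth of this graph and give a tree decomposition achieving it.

The largest bag has 4 vertices, giving width 3; this decomposition certifies tw(G) ≤ 3. For the lower bound: the 4 vertex sets {2,4}, {3,6}, {5}, {1} are disjoint, each induces a connected subgraph, and every pair is joined by at least one edge of G. Contracting each set to a single vertex therefore yields K_{4} as a minor, and since treewidth is minor-monotone, tw(G) ≥ tw(K_{4}) = 3. Combining the bounds, tw(G) = 3.

Treewidth 3.
One such decomposition:
Bags: B1 = {2, 4, 5, 6}  B2 = {2, 3, 5, 6}  B3 = {1, 2, 5, 6}
Tree: B1–B2, B2–B3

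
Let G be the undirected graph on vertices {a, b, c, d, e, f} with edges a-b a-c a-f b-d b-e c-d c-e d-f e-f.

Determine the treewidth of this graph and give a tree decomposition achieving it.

Treewidth 3.
Bags: B1 = {a, b, c, f}  B2 = {b, c, d, f}  B3 = {b, c, e, f}
Tree: B1–B2, B2–B3

Each bag holds 4 vertices, so the decomposition has width 3, which upper-bounds the treewidth. For the lower bound: the 4 vertex sets {a,c}, {b,d}, {f}, {e} are disjoint, each induces a connected subgraph, and every pair is joined by at least one edge of G. Contracting each set to a single vertex therefore yields K_{4} as a minor, and since treewidth is minor-monotone, tw(G) ≥ tw(K_{4}) = 3. Therefore the treewidth is 3.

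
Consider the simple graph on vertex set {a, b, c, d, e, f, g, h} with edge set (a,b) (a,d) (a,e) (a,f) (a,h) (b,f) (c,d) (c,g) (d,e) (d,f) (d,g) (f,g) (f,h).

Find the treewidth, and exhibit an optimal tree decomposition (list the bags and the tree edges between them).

Treewidth 2.
Bags: B1 = {a, b, f}  B2 = {a, d, f}  B3 = {d, f, g}  B4 = {c, d, g}  B5 = {a, d, e}  B6 = {a, f, h}
Tree: B1–B2, B2–B3, B3–B4, B2–B5, B2–B6

Every bag has size at most 3, so the width is 3 − 1 = 2 and tw(G) ≤ 2. Conversely, {a, d, e} is a clique of size 3, and the vertices of any clique must share a bag in every tree decomposition; so some bag has ≥ 3 vertices and tw(G) ≥ 2. Therefore the treewidth is 2.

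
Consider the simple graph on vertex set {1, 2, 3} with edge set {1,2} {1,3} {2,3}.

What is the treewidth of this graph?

A width-2 tree decomposition is:
Bags: B1 = {1, 2, 3}
Tree: (single bag)
A single bag containing all 3 vertices is trivially a valid decomposition of width 2. For the lower bound, the 3 vertices {1, 2, 3} are pairwise adjacent, and any tree decomposition puts a clique entirely inside one bag — forcing width ≥ 2. Combining the bounds, tw(G) = 2.

2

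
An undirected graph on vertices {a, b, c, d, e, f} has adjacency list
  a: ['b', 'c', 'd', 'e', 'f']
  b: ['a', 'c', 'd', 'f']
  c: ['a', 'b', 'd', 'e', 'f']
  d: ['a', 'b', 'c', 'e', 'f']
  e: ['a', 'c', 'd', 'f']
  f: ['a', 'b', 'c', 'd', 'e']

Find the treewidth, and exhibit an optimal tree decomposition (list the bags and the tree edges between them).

The largest bag has 5 vertices, giving width 4; this decomposition certifies tw(G) ≤ 4. On the other hand G contains the 5-clique {a, c, d, e, f}. A clique must lie in a single bag of any decomposition, so no decomposition can have width below 4. Therefore the treewidth is 4.

Treewidth 4.
One such decomposition:
Bags: B1 = {a, c, d, e, f}  B2 = {a, b, c, d, f}
Tree: B1–B2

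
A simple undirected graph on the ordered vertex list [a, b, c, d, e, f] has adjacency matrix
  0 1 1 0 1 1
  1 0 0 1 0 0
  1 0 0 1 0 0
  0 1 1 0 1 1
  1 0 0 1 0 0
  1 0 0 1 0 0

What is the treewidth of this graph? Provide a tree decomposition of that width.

Each bag holds 3 vertices, so the decomposition has width 2, which upper-bounds the treewidth. The edges d–c–a–b–d form a cycle, so G is not a tree and its treewidth is at least 2. The upper and lower bounds meet at 2, so that is the treewidth.

Treewidth 2.
One such decomposition:
Bags: B1 = {a, c, d}  B2 = {a, b, d}  B3 = {a, d, e}  B4 = {a, d, f}
Tree: B1–B2, B2–B3, B3–B4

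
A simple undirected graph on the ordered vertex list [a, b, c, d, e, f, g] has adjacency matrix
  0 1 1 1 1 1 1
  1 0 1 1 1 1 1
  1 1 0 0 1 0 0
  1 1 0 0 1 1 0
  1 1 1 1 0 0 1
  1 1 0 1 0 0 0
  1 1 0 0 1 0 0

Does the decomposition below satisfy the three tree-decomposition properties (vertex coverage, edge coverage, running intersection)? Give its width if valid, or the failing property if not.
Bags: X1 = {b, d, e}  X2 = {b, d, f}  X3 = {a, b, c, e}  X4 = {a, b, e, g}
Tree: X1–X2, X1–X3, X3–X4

No — edge (a,d) lies in no bag.

A tree decomposition must satisfy three properties: every vertex lies in some bag; for every edge, both endpoints lie together in some bag; and for every vertex, the bags containing it form a connected subtree. Here edge (a,d) lies in no bag, so the decomposition is invalid.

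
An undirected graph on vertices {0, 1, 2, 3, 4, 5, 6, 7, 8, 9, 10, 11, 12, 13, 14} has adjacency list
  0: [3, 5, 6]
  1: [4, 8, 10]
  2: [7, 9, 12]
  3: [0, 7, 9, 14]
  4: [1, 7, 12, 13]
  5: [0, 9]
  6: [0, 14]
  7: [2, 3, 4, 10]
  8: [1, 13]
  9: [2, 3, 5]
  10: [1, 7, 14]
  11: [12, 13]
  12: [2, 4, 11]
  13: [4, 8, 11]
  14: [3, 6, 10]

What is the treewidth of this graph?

A width-3 tree decomposition is:
Bags: B1 = {8, 11, 12, 13}  B2 = {4, 8, 12, 13}  B3 = {1, 4, 8, 12}  B4 = {1, 2, 4, 12}  B5 = {1, 2, 4, 7}  B6 = {1, 2, 7, 10}  B7 = {2, 7, 9, 10}  B8 = {3, 7, 9, 10}  B9 = {3, 9, 10, 14}  B10 = {3, 5, 9, 14}  B11 = {0, 3, 5, 14}  B12 = {0, 5, 6, 14}
Tree: B1–B2, B2–B3, B3–B4, B4–B5, B5–B6, B6–B7, B7–B8, B8–B9, B9–B10, B10–B11, B11–B12
Every bag has size at most 4, so the width is 4 − 1 = 3 and tw(G) ≤ 3. For the lower bound: the 4 vertex sets {8,11,13}, {12}, {4}, {1,2,7,10} are disjoint, each induces a connected subgraph, and every pair is joined by at least one edge of G. Contracting each set to a single vertex therefore yields K_{4} as a minor, and since treewidth is minor-monotone, tw(G) ≥ tw(K_{4}) = 3. The upper and lower bounds meet at 3, so that is the treewidth.

3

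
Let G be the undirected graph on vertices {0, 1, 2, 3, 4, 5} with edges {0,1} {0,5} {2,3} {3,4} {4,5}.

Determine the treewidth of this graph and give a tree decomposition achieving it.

Every bag has size at most 2, so the width is 2 − 1 = 1 and tw(G) ≤ 1. Since G has at least one edge (e.g. 2–3), it is not an edgeless graph, so tw(G) ≥ 1. The upper and lower bounds meet at 1, so that is the treewidth.

Treewidth 1.
Bags: B1 = {2, 3}  B2 = {3, 4}  B3 = {4, 5}  B4 = {0, 5}  B5 = {0, 1}
Tree: B1–B2, B2–B3, B3–B4, B4–B5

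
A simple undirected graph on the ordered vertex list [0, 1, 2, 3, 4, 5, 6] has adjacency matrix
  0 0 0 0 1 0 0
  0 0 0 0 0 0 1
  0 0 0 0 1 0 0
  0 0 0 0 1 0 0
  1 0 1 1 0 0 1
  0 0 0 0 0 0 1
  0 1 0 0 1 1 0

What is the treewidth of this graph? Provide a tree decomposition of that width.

Treewidth 1.
One optimal decomposition is:
Bags: B1 = {0, 4}  B2 = {2, 4}  B3 = {4, 6}  B4 = {3, 4}  B5 = {1, 6}  B6 = {5, 6}
Tree: B1–B2, B1–B3, B1–B4, B3–B5, B3–B6

The largest bag has 2 vertices, giving width 1; this decomposition certifies tw(G) ≤ 1. Any graph with an edge has treewidth ≥ 1, and G has the edge 0–4. The upper and lower bounds meet at 1, so that is the treewidth.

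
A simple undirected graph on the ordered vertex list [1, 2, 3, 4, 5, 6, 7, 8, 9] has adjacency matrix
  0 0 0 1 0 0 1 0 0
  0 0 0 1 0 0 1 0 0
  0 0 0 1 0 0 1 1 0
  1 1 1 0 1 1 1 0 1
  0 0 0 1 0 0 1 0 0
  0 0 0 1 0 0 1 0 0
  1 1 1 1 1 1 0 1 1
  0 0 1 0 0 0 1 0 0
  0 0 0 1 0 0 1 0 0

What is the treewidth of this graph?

A width-2 tree decomposition is:
Bags: B1 = {1, 4, 7}  B2 = {4, 6, 7}  B3 = {4, 5, 7}  B4 = {3, 4, 7}  B5 = {4, 7, 9}  B6 = {3, 7, 8}  B7 = {2, 4, 7}
Tree: B1–B2, B2–B3, B1–B4, B3–B5, B4–B6, B4–B7
Every bag has size at most 3, so the width is 3 − 1 = 2 and tw(G) ≤ 2. On the other hand G contains the 3-clique {3, 7, 8}. A clique must lie in a single bag of any decomposition, so no decomposition can have width below 2. Combining the bounds, tw(G) = 2.

2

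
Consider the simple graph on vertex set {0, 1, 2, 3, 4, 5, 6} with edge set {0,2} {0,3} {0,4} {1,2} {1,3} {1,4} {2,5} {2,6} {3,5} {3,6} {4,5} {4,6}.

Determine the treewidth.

A width-3 tree decomposition is:
Bags: B1 = {2, 3, 4, 5}  B2 = {1, 2, 3, 4}  B3 = {0, 2, 3, 4}  B4 = {2, 3, 4, 6}
Tree: B1–B2, B2–B3, B3–B4
Each bag holds 4 vertices, so the decomposition has width 3, which upper-bounds the treewidth. For the lower bound: the 4 vertex sets {2,5}, {1,3}, {4}, {0} are disjoint, each induces a connected subgraph, and every pair is joined by at least one edge of G. Contracting each set to a single vertex therefore yields K_{4} as a minor, and since treewidth is minor-monotone, tw(G) ≥ tw(K_{4}) = 3. The upper and lower bounds meet at 3, so that is the treewidth.

3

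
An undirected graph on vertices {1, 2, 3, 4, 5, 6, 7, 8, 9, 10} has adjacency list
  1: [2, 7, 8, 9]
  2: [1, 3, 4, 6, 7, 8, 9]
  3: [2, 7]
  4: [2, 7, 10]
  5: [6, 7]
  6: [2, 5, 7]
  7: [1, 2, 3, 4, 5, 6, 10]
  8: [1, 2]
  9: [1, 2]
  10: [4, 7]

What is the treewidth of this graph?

2

A width-2 tree decomposition is:
Bags: B1 = {1, 2, 7}  B2 = {1, 2, 9}  B3 = {1, 2, 8}  B4 = {2, 3, 7}  B5 = {2, 6, 7}  B6 = {5, 6, 7}  B7 = {2, 4, 7}  B8 = {4, 7, 10}
Tree: B1–B2, B2–B3, B1–B4, B4–B5, B5–B6, B5–B7, B7–B8
Each bag holds 3 vertices, so the decomposition has width 2, which upper-bounds the treewidth. For the lower bound, the 3 vertices {1, 2, 8} are pairwise adjacent, and any tree decomposition puts a clique entirely inside one bag — forcing width ≥ 2. Hence tw(G) = 2 exactly.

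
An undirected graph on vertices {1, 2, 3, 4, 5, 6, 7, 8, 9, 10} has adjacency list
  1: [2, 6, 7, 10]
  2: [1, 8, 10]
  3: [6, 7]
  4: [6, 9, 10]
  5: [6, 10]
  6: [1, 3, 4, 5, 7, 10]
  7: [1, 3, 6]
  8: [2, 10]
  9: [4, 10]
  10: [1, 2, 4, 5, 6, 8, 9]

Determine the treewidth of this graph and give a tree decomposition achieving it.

Treewidth 2.
Bags: B1 = {1, 6, 7}  B2 = {1, 6, 10}  B3 = {1, 2, 10}  B4 = {4, 6, 10}  B5 = {5, 6, 10}  B6 = {3, 6, 7}  B7 = {2, 8, 10}  B8 = {4, 9, 10}
Tree: B1–B2, B2–B3, B2–B4, B2–B5, B1–B6, B3–B7, B4–B8

The largest bag has 3 vertices, giving width 2; this decomposition certifies tw(G) ≤ 2. On the other hand G contains the 3-clique {2, 8, 10}. A clique must lie in a single bag of any decomposition, so no decomposition can have width below 2. Therefore the treewidth is 2.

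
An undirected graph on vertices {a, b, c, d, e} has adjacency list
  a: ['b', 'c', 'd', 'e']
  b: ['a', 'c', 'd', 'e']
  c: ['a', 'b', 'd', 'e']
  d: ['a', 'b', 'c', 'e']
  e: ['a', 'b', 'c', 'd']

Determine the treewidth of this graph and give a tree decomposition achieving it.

With just one bag of size 5, the width is 5 − 1 = 4, so tw(G) ≤ 4. For the lower bound, the 5 vertices {a, b, c, d, e} are pairwise adjacent, and any tree decomposition puts a clique entirely inside one bag — forcing width ≥ 4. Hence tw(G) = 4 exactly.

Treewidth 4.
One such decomposition:
Bags: B1 = {a, b, c, d, e}
Tree: (single bag)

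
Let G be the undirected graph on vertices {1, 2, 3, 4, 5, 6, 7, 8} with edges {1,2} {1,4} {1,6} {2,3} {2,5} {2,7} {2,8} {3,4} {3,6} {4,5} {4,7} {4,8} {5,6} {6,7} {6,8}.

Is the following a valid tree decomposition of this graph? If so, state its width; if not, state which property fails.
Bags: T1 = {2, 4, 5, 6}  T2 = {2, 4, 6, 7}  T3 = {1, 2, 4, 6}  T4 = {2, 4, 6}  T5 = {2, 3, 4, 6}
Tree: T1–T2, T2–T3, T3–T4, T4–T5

A tree decomposition must satisfy three properties: every vertex lies in some bag; for every edge, both endpoints lie together in some bag; and for every vertex, the bags containing it form a connected subtree. Here vertex 8 appears in no bag, so the decomposition is invalid.

No — vertex 8 appears in no bag.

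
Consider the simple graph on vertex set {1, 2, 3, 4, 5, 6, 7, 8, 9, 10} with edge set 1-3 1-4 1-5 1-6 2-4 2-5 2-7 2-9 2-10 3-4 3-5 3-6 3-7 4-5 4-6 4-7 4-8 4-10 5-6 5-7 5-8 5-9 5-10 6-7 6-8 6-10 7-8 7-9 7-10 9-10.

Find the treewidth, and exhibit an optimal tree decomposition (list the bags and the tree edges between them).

Treewidth 4.
One such decomposition:
Bags: B1 = {3, 4, 5, 6, 7}  B2 = {4, 5, 6, 7, 10}  B3 = {2, 4, 5, 7, 10}  B4 = {2, 5, 7, 9, 10}  B5 = {4, 5, 6, 7, 8}  B6 = {1, 3, 4, 5, 6}
Tree: B1–B2, B2–B3, B3–B4, B1–B5, B1–B6

The largest bag has 5 vertices, giving width 4; this decomposition certifies tw(G) ≤ 4. For the lower bound, the 5 vertices {2, 5, 7, 9, 10} are pairwise adjacent, and any tree decomposition puts a clique entirely inside one bag — forcing width ≥ 4. The upper and lower bounds meet at 4, so that is the treewidth.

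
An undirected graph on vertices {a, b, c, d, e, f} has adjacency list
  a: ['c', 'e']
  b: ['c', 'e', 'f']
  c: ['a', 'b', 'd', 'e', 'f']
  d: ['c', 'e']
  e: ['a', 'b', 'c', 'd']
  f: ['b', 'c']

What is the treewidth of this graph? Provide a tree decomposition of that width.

Every bag has size at most 3, so the width is 3 − 1 = 2 and tw(G) ≤ 2. Conversely, {c, d, e} is a clique of size 3, and the vertices of any clique must share a bag in every tree decomposition; so some bag has ≥ 3 vertices and tw(G) ≥ 2. The upper and lower bounds meet at 2, so that is the treewidth.

Treewidth 2.
One optimal decomposition is:
Bags: B1 = {a, c, e}  B2 = {b, c, e}  B3 = {b, c, f}  B4 = {c, d, e}
Tree: B1–B2, B2–B3, B1–B4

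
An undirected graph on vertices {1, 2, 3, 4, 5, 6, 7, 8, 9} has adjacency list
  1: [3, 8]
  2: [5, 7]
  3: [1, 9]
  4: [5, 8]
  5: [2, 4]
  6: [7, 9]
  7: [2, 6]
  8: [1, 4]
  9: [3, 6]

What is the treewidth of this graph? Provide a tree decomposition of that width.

Treewidth 2.
Bags: B1 = {1, 3, 8}  B2 = {3, 4, 8}  B3 = {3, 4, 5}  B4 = {2, 3, 5}  B5 = {2, 3, 7}  B6 = {3, 6, 7}  B7 = {3, 6, 9}
Tree: B1–B2, B2–B3, B3–B4, B4–B5, B5–B6, B6–B7

Every bag has size at most 3, so the width is 3 − 1 = 2 and tw(G) ≤ 2. The edges 3–1–8–4–5–2–7–6–9–3 form a cycle, so G is not a tree and its treewidth is at least 2. The upper and lower bounds meet at 2, so that is the treewidth.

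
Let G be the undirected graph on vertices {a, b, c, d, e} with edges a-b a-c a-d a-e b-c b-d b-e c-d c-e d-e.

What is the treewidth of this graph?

A width-4 tree decomposition is:
Bags: B1 = {a, b, c, d, e}
Tree: (single bag)
With just one bag of size 5, the width is 5 − 1 = 4, so tw(G) ≤ 4. On the other hand G contains the 5-clique {a, b, c, d, e}. A clique must lie in a single bag of any decomposition, so no decomposition can have width below 4. The upper and lower bounds meet at 4, so that is the treewidth.

4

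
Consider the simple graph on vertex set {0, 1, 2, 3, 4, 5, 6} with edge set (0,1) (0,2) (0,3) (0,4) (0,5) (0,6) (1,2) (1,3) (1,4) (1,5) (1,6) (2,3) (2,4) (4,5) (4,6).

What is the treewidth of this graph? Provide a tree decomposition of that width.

Treewidth 3.
One optimal decomposition is:
Bags: B1 = {0, 1, 2, 3}  B2 = {0, 1, 2, 4}  B3 = {0, 1, 4, 5}  B4 = {0, 1, 4, 6}
Tree: B1–B2, B2–B3, B3–B4

Each bag holds 4 vertices, so the decomposition has width 3, which upper-bounds the treewidth. On the other hand G contains the 4-clique {0, 1, 2, 3}. A clique must lie in a single bag of any decomposition, so no decomposition can have width below 3. Combining the bounds, tw(G) = 3.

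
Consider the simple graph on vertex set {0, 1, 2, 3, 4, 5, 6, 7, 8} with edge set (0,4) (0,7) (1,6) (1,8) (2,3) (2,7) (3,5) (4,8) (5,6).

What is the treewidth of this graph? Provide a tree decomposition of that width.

Treewidth 2.
Bags: B1 = {1, 4, 8}  B2 = {0, 1, 4}  B3 = {0, 1, 7}  B4 = {1, 2, 7}  B5 = {1, 2, 3}  B6 = {1, 3, 5}  B7 = {1, 5, 6}
Tree: B1–B2, B2–B3, B3–B4, B4–B5, B5–B6, B6–B7

Each bag holds 3 vertices, so the decomposition has width 2, which upper-bounds the treewidth. Since 1–8–4–0–7–2–3–5–6–1 is a cycle in G, G is not acyclic. Forests are exactly the graphs of treewidth ≤ 1, so tw(G) ≥ 2. Hence tw(G) = 2 exactly.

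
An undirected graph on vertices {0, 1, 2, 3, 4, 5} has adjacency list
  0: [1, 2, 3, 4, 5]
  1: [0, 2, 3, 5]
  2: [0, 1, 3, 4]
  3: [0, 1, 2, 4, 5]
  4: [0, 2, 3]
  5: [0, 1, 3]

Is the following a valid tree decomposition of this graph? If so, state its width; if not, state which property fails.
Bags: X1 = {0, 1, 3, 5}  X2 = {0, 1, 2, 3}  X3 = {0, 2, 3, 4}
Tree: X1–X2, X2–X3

Yes; width 3.

Every vertex of G appears in some bag (union = {0, 1, 2, 3, 4, 5}); every edge is covered by a bag; and for each vertex v the set of bags containing v is connected in the bag tree. The decomposition is therefore valid. The largest bag has 4 vertices, so the width is 3.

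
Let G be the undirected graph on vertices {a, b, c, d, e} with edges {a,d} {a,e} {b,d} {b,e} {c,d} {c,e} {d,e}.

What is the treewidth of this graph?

A width-2 tree decomposition is:
Bags: B1 = {c, d, e}  B2 = {a, d, e}  B3 = {b, d, e}
Tree: B1–B2, B1–B3
Every bag has size at most 3, so the width is 3 − 1 = 2 and tw(G) ≤ 2. For the lower bound, the 3 vertices {c, d, e} are pairwise adjacent, and any tree decomposition puts a clique entirely inside one bag — forcing width ≥ 2. Combining the bounds, tw(G) = 2.

2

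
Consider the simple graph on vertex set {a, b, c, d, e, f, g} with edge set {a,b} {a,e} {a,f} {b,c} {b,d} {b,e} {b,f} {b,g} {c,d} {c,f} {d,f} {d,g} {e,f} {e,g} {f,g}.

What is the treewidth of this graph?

3

A width-3 tree decomposition is:
Bags: B1 = {b, e, f, g}  B2 = {a, b, e, f}  B3 = {b, d, f, g}  B4 = {b, c, d, f}
Tree: B1–B2, B1–B3, B3–B4
Every bag has size at most 4, so the width is 4 − 1 = 3 and tw(G) ≤ 3. On the other hand G contains the 4-clique {b, d, f, g}. A clique must lie in a single bag of any decomposition, so no decomposition can have width below 3. The upper and lower bounds meet at 3, so that is the treewidth.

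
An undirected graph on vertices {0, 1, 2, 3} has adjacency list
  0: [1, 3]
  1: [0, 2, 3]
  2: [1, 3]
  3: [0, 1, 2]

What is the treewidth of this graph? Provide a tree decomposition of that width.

Every bag has size at most 3, so the width is 3 − 1 = 2 and tw(G) ≤ 2. For the lower bound, the 3 vertices {0, 1, 3} are pairwise adjacent, and any tree decomposition puts a clique entirely inside one bag — forcing width ≥ 2. Hence tw(G) = 2 exactly.

Treewidth 2.
Bags: B1 = {0, 1, 3}  B2 = {1, 2, 3}
Tree: B1–B2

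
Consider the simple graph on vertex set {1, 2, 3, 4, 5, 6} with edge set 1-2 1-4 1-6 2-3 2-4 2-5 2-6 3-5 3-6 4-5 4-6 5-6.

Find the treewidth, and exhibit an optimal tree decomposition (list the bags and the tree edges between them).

Each bag holds 4 vertices, so the decomposition has width 3, which upper-bounds the treewidth. For the lower bound, the 4 vertices {2, 3, 5, 6} are pairwise adjacent, and any tree decomposition puts a clique entirely inside one bag — forcing width ≥ 3. The upper and lower bounds meet at 3, so that is the treewidth.

Treewidth 3.
Bags: B1 = {1, 2, 4, 6}  B2 = {2, 4, 5, 6}  B3 = {2, 3, 5, 6}
Tree: B1–B2, B2–B3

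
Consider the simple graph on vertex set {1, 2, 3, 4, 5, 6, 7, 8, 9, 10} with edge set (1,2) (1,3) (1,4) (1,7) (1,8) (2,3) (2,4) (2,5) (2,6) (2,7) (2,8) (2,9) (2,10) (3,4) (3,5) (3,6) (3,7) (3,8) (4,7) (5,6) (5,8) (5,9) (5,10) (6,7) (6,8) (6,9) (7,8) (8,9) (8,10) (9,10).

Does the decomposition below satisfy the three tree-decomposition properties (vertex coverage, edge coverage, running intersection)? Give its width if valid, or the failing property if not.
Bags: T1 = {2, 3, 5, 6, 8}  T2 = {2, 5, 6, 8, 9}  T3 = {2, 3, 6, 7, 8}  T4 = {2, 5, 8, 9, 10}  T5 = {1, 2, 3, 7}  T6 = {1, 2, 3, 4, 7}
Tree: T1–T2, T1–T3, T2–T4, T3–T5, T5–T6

A tree decomposition must satisfy three properties: every vertex lies in some bag; for every edge, both endpoints lie together in some bag; and for every vertex, the bags containing it form a connected subtree. Here edge (8,1) lies in no bag, so the decomposition is invalid.

No — edge (8,1) lies in no bag.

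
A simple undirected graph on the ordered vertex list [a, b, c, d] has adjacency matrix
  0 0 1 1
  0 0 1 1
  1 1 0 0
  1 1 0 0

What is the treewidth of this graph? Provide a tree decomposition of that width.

The largest bag has 3 vertices, giving width 2; this decomposition certifies tw(G) ≤ 2. For the lower bound, G contains the cycle a–c–b–d–a, so G is not a forest; only forests have treewidth ≤ 1, hence tw(G) ≥ 2. Hence tw(G) = 2 exactly.

Treewidth 2.
One such decomposition:
Bags: B1 = {a, b, c}  B2 = {a, b, d}
Tree: B1–B2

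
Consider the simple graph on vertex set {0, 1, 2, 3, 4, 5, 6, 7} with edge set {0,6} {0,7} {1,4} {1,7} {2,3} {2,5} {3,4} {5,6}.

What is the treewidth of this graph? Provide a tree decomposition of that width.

Treewidth 2.
One optimal decomposition is:
Bags: B1 = {0, 6, 7}  B2 = {5, 6, 7}  B3 = {2, 5, 7}  B4 = {2, 3, 7}  B5 = {3, 4, 7}  B6 = {1, 4, 7}
Tree: B1–B2, B2–B3, B3–B4, B4–B5, B5–B6

Every bag has size at most 3, so the width is 3 − 1 = 2 and tw(G) ≤ 2. The edges 7–0–6–5–2–3–4–1–7 form a cycle, so G is not a tree and its treewidth is at least 2. The upper and lower bounds meet at 2, so that is the treewidth.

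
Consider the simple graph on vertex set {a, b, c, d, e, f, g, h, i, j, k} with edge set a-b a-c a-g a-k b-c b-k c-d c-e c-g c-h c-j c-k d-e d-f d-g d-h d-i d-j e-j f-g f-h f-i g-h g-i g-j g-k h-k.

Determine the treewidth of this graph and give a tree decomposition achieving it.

Treewidth 3.
One optimal decomposition is:
Bags: B1 = {c, d, g, h}  B2 = {c, g, h, k}  B3 = {a, c, g, k}  B4 = {c, d, g, j}  B5 = {d, f, g, h}  B6 = {a, b, c, k}  B7 = {d, f, g, i}  B8 = {c, d, e, j}
Tree: B1–B2, B2–B3, B1–B4, B1–B5, B3–B6, B5–B7, B4–B8

Every bag has size at most 4, so the width is 4 − 1 = 3 and tw(G) ≤ 3. For the lower bound, the 4 vertices {c, d, g, j} are pairwise adjacent, and any tree decomposition puts a clique entirely inside one bag — forcing width ≥ 3. Combining the bounds, tw(G) = 3.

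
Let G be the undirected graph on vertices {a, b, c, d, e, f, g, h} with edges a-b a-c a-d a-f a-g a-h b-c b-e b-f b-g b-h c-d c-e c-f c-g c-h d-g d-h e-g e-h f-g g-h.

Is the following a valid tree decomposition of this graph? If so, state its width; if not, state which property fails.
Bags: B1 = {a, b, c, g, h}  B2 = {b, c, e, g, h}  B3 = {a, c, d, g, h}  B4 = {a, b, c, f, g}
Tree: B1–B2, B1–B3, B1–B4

Checking the three conditions: (i) the bags cover all of {a, b, c, d, e, f, g, h}; (ii) for each edge, some bag contains both endpoints; (iii) the bags containing any fixed vertex form a subtree. All hold, so the decomposition is valid with width 5 − 1 = 4.

Yes; width 4.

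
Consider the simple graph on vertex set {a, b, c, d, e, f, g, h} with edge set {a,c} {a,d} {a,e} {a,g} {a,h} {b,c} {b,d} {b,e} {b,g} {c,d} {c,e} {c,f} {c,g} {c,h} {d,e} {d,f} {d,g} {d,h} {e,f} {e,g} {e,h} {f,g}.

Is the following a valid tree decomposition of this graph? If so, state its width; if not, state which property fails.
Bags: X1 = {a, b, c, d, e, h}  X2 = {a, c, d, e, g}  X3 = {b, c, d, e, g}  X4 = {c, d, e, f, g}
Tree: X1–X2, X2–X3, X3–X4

A tree decomposition must satisfy three properties: every vertex lies in some bag; for every edge, both endpoints lie together in some bag; and for every vertex, the bags containing it form a connected subtree. Here bags containing vertex b are not connected in the tree, so the decomposition is invalid.

No — bags containing vertex b are not connected in the tree.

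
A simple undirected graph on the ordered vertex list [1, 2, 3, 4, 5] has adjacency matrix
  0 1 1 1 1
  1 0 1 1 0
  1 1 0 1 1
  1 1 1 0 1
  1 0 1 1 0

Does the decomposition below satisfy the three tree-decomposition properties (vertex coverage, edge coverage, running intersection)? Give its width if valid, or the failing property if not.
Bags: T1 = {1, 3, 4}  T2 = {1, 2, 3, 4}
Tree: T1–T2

A tree decomposition must satisfy three properties: every vertex lies in some bag; for every edge, both endpoints lie together in some bag; and for every vertex, the bags containing it form a connected subtree. Here vertex 5 appears in no bag, so the decomposition is invalid.

No — vertex 5 appears in no bag.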